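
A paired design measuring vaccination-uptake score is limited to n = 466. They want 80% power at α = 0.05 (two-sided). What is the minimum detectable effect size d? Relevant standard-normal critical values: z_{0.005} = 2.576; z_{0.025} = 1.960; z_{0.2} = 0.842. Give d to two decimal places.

For a single sample (or paired design) of n = 466: d_min = (z_{α/2} + z_β)/√n.
z-sum = 1.960 + 0.842 = 2.802.
d_min = 2.802 / √466 = 2.802 / 21.587 = 0.130.

d_min ≈ 0.13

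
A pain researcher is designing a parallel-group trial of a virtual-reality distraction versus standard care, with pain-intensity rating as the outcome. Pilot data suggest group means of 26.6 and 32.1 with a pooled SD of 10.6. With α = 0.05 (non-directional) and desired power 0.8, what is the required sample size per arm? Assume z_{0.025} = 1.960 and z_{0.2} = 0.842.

Cohen's d = |M₁ − M₂| / SD_pooled = |26.6 − 32.1| / 10.6 = 5.5 / 10.6 = 0.519.
For two independent groups with equal n: n = 2·((z_{α/2} + z_β) / d)².
z_{α/2} + z_β = 1.960 + 0.842 = 2.802.
n = 2 × (2.802 / 0.519)² = 2 × 5.399² = 2 × 29.15 = 58.3.
Round up to the next whole participant.

n = 59 per group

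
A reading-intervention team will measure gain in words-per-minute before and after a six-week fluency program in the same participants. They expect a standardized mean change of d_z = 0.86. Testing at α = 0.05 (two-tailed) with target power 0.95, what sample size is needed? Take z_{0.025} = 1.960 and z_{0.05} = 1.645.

n = 18 pairs

For a paired (one-sample on differences) test: n = ((z_{α/2} + z_β) / d)².
z_{α/2} + z_β = 1.960 + 1.645 = 3.605.
n = (3.605 / 0.86)² = 4.192² = 17.57.
Round up.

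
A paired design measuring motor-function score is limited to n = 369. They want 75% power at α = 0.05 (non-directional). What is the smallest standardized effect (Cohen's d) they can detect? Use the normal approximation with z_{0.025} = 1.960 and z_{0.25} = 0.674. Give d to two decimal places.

For a single sample (or paired design) of n = 369: d_min = (z_{α/2} + z_β)/√n.
z-sum = 1.960 + 0.674 = 2.634.
d_min = 2.634 / √369 = 2.634 / 19.209 = 0.137.

d_min ≈ 0.14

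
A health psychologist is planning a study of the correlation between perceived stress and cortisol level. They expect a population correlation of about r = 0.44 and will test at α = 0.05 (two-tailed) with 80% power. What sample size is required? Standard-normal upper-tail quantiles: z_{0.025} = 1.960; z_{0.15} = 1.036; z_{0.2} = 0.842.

Fisher's z: C = ½·ln((1+r)/(1−r)) = ½·ln(2.5714) = 0.4722.
n = ((z_{α/2} + z_β)/C)² + 3.
(1.960 + 0.842) / 0.4722 = 2.802 / 0.4722 = 5.934.
n = 5.934² + 3 = 35.21 + 3 = 38.2.
Round up.

n = 39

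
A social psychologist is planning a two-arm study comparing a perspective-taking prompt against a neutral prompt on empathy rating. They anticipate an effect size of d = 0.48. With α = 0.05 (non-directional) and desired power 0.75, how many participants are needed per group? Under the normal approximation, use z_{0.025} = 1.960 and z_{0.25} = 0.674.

For two independent groups with equal n: n = 2·((z_{α/2} + z_β) / d)².
z_{α/2} + z_β = 1.960 + 0.674 = 2.634.
n = 2 × (2.634 / 0.48)² = 2 × 5.487² = 2 × 30.11 = 60.2.
Round up to the next whole participant.

n = 61 per group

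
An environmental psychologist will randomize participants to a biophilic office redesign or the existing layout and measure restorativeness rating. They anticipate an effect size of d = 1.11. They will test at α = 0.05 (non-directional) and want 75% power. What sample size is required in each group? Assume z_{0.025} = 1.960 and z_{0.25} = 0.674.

n = 12 per group

For two independent groups with equal n: n = 2·((z_{α/2} + z_β) / d)².
z_{α/2} + z_β = 1.960 + 0.674 = 2.634.
n = 2 × (2.634 / 1.11)² = 2 × 2.373² = 2 × 5.63 = 11.3.
Round up to the next whole participant.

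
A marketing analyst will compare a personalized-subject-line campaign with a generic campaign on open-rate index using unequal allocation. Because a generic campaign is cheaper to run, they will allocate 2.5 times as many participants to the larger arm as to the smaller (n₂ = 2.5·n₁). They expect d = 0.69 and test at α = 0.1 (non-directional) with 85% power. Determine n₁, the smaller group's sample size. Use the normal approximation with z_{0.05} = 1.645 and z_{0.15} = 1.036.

n₁ = 22

With allocation ratio k = n₂/n₁ = 2.5, Var(x̄₁−x̄₂) = σ²(1/n₁ + 1/(k·n₁)) = σ²·(k+1)/(k·n₁).
So n₁ = (1 + 1/k)·((z_{α/2} + z_β)/d)² = 1.400 × (2.681/0.69)².
n₁ = 1.400 × 15.10 = 21.1.
Round up: n₁ = 22, giving n₂ = 2.5 × 22 = 55.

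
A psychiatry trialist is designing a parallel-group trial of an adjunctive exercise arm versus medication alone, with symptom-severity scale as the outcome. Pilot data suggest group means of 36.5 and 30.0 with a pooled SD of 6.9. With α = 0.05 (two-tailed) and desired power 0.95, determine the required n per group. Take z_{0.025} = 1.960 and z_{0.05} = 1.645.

n = 30 per group

Cohen's d = |M₁ − M₂| / SD_pooled = |36.5 − 30.0| / 6.9 = 6.5 / 6.9 = 0.942.
For two independent groups with equal n: n = 2·((z_{α/2} + z_β) / d)².
z_{α/2} + z_β = 1.960 + 1.645 = 3.605.
n = 2 × (3.605 / 0.942)² = 2 × 3.827² = 2 × 14.65 = 29.3.
Round up to the next whole participant.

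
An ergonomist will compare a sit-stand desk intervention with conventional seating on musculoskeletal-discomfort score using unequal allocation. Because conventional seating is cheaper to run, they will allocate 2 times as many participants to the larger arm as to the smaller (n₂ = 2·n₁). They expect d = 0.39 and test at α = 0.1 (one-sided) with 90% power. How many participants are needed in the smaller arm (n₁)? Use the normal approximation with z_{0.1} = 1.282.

n₁ = 65

With allocation ratio k = n₂/n₁ = 2, Var(x̄₁−x̄₂) = σ²(1/n₁ + 1/(k·n₁)) = σ²·(k+1)/(k·n₁).
So n₁ = (1 + 1/k)·((z_{α} + z_β)/d)² = 1.500 × (2.564/0.39)².
n₁ = 1.500 × 43.22 = 64.8.
Round up: n₁ = 65, giving n₂ = 2 × 65 = 130.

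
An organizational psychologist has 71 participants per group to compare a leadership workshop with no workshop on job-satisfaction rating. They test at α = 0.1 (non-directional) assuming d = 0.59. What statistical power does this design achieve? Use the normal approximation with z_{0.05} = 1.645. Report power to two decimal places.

For two equal groups, power = Φ(d·√(n/2) − z_{α/2}).
d·√(n/2) = 0.59 × √(71/2) = 0.59 × 5.958 = 3.515.
z_β = 3.515 − 1.645 = 1.870.
Power = Φ(1.870) = 0.969.

power ≈ 0.97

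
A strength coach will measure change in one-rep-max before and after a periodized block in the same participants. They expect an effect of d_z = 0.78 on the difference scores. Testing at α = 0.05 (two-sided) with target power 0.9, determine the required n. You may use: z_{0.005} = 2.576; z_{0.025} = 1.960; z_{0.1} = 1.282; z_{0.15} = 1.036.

For a paired (one-sample on differences) test: n = ((z_{α/2} + z_β) / d)².
z_{α/2} + z_β = 1.960 + 1.282 = 3.242.
n = (3.242 / 0.78)² = 4.156² = 17.28.
Round up.

n = 18 pairs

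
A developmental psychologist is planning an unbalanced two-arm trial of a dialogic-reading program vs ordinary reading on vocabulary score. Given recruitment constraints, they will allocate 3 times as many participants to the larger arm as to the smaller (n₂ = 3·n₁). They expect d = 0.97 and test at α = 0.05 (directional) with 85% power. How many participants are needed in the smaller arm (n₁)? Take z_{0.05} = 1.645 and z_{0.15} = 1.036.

n₁ = 11

With allocation ratio k = n₂/n₁ = 3, Var(x̄₁−x̄₂) = σ²(1/n₁ + 1/(k·n₁)) = σ²·(k+1)/(k·n₁).
So n₁ = (1 + 1/k)·((z_{α} + z_β)/d)² = 1.333 × (2.681/0.97)².
n₁ = 1.333 × 7.64 = 10.2.
Round up: n₁ = 11, giving n₂ = 3 × 11 = 33.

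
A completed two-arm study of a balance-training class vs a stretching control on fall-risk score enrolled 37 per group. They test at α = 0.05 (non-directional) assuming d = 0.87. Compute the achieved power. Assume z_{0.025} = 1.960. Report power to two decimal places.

For two equal groups, power = Φ(d·√(n/2) − z_{α/2}).
d·√(n/2) = 0.87 × √(37/2) = 0.87 × 4.301 = 3.742.
z_β = 3.742 − 1.960 = 1.782.
Power = Φ(1.782) = 0.963.

power ≈ 0.96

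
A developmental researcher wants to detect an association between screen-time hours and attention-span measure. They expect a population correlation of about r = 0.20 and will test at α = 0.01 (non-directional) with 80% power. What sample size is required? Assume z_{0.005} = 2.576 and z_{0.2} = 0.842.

Fisher's z: C = ½·ln((1+r)/(1−r)) = ½·ln(1.5000) = 0.2027.
n = ((z_{α/2} + z_β)/C)² + 3.
(2.576 + 0.842) / 0.2027 = 3.418 / 0.2027 = 16.862.
n = 16.862² + 3 = 284.34 + 3 = 287.3.
Round up.

n = 288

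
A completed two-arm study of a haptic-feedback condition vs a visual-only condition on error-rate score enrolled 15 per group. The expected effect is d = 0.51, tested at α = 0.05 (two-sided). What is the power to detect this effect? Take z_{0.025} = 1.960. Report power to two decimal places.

For two equal groups, power = Φ(d·√(n/2) − z_{α/2}).
d·√(n/2) = 0.51 × √(15/2) = 0.51 × 2.739 = 1.397.
z_β = 1.397 − 1.960 = -0.563.
Power = Φ(-0.563) = 0.287.

power ≈ 0.29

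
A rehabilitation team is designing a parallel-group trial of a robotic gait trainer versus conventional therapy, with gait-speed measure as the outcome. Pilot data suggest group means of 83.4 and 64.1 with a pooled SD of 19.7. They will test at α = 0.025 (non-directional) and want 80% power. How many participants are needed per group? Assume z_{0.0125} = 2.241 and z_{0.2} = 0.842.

Cohen's d = |M₁ − M₂| / SD_pooled = |83.4 − 64.1| / 19.7 = 19.3 / 19.7 = 0.980.
For two independent groups with equal n: n = 2·((z_{α/2} + z_β) / d)².
z_{α/2} + z_β = 2.241 + 0.842 = 3.083.
n = 2 × (3.083 / 0.980)² = 2 × 3.146² = 2 × 9.90 = 19.8.
Round up to the next whole participant.

n = 20 per group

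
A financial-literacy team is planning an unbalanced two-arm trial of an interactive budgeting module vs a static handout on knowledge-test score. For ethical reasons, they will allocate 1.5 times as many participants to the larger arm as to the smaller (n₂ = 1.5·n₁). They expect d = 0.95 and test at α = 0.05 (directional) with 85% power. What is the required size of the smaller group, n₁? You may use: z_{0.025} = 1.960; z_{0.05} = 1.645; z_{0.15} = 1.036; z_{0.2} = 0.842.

With allocation ratio k = n₂/n₁ = 1.5, Var(x̄₁−x̄₂) = σ²(1/n₁ + 1/(k·n₁)) = σ²·(k+1)/(k·n₁).
So n₁ = (1 + 1/k)·((z_{α} + z_β)/d)² = 1.667 × (2.681/0.95)².
n₁ = 1.667 × 7.96 = 13.3.
Round up: n₁ = 14, giving n₂ = 1.5 × 14 = 21.

n₁ = 14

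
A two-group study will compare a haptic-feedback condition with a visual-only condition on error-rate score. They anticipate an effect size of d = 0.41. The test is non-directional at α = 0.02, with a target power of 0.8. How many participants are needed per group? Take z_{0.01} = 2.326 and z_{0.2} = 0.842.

For two independent groups with equal n: n = 2·((z_{α/2} + z_β) / d)².
z_{α/2} + z_β = 2.326 + 0.842 = 3.168.
n = 2 × (3.168 / 0.41)² = 2 × 7.727² = 2 × 59.70 = 119.4.
Round up to the next whole participant.

n = 120 per group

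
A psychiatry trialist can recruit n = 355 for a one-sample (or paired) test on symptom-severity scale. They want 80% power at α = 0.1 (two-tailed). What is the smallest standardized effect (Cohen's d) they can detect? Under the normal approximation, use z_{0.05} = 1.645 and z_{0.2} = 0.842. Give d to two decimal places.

For a single sample (or paired design) of n = 355: d_min = (z_{α/2} + z_β)/√n.
z-sum = 1.645 + 0.842 = 2.487.
d_min = 2.487 / √355 = 2.487 / 18.841 = 0.132.

d_min ≈ 0.13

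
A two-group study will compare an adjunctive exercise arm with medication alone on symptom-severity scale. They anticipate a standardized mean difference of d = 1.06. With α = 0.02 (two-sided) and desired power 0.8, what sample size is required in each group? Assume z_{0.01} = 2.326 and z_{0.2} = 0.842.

n = 18 per group

For two independent groups with equal n: n = 2·((z_{α/2} + z_β) / d)².
z_{α/2} + z_β = 2.326 + 0.842 = 3.168.
n = 2 × (3.168 / 1.06)² = 2 × 2.989² = 2 × 8.93 = 17.9.
Round up to the next whole participant.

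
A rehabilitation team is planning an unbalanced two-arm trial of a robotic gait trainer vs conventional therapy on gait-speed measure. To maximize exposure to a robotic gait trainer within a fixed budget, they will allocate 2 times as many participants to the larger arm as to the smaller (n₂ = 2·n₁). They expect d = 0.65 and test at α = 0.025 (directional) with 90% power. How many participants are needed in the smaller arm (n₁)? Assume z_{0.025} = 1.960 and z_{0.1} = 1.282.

With allocation ratio k = n₂/n₁ = 2, Var(x̄₁−x̄₂) = σ²(1/n₁ + 1/(k·n₁)) = σ²·(k+1)/(k·n₁).
So n₁ = (1 + 1/k)·((z_{α} + z_β)/d)² = 1.500 × (3.242/0.65)².
n₁ = 1.500 × 24.88 = 37.3.
Round up: n₁ = 38, giving n₂ = 2 × 38 = 76.

n₁ = 38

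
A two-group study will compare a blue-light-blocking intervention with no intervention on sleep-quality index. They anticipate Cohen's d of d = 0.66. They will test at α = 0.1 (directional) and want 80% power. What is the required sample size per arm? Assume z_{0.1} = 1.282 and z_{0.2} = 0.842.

For two independent groups with equal n: n = 2·((z_{α} + z_β) / d)².
z_{α} + z_β = 1.282 + 0.842 = 2.124.
n = 2 × (2.124 / 0.66)² = 2 × 3.218² = 2 × 10.36 = 20.7.
Round up to the next whole participant.

n = 21 per group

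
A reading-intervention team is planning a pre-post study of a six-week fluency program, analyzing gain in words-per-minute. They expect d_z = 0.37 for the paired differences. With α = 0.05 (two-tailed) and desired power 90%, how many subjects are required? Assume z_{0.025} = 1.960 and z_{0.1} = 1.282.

n = 77 pairs

For a paired (one-sample on differences) test: n = ((z_{α/2} + z_β) / d)².
z_{α/2} + z_β = 1.960 + 1.282 = 3.242.
n = (3.242 / 0.37)² = 8.762² = 76.78.
Round up.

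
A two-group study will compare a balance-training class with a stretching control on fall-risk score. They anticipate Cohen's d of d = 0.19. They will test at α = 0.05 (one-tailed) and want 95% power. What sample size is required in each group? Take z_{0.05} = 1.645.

n = 600 per group

For two independent groups with equal n: n = 2·((z_{α} + z_β) / d)².
z_{α} + z_β = 1.645 + 1.645 = 3.290.
n = 2 × (3.290 / 0.19)² = 2 × 17.316² = 2 × 299.84 = 599.7.
Round up to the next whole participant.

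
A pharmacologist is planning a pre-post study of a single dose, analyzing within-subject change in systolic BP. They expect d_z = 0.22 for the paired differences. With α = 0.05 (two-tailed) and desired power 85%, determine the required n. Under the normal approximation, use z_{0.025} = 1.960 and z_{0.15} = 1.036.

n = 186 pairs

For a paired (one-sample on differences) test: n = ((z_{α/2} + z_β) / d)².
z_{α/2} + z_β = 1.960 + 1.036 = 2.996.
n = (2.996 / 0.22)² = 13.618² = 185.45.
Round up.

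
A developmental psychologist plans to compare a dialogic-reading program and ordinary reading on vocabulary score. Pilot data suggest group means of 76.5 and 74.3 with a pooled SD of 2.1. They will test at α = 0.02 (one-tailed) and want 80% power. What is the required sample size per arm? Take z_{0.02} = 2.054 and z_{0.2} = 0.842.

n = 16 per group

Cohen's d = |M₁ − M₂| / SD_pooled = |76.5 − 74.3| / 2.1 = 2.2 / 2.1 = 1.048.
For two independent groups with equal n: n = 2·((z_{α} + z_β) / d)².
z_{α} + z_β = 2.054 + 0.842 = 2.896.
n = 2 × (2.896 / 1.048)² = 2 × 2.763² = 2 × 7.64 = 15.3.
Round up to the next whole participant.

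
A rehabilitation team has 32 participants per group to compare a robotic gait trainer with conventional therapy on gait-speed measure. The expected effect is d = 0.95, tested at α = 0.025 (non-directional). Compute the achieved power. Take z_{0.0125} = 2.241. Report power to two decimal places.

power ≈ 0.94

For two equal groups, power = Φ(d·√(n/2) − z_{α/2}).
d·√(n/2) = 0.95 × √(32/2) = 0.95 × 4.000 = 3.800.
z_β = 3.800 − 2.241 = 1.559.
Power = Φ(1.559) = 0.941.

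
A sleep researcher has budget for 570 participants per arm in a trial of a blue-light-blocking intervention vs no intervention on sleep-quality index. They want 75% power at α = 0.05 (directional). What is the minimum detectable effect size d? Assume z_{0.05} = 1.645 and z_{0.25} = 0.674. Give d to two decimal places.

For two independent groups of n = 570 each: d_min = (z_{α} + z_β)·√(2/n).
z-sum = 1.645 + 0.674 = 2.319.
d_min = 2.319 × √(2/570) = 2.319 × 0.0592 = 0.137.

d_min ≈ 0.14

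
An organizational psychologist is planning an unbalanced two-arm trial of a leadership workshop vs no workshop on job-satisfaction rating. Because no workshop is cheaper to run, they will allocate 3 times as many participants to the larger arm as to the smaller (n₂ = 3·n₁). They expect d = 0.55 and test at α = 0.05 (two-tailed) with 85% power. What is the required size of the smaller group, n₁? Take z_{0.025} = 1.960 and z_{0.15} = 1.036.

With allocation ratio k = n₂/n₁ = 3, Var(x̄₁−x̄₂) = σ²(1/n₁ + 1/(k·n₁)) = σ²·(k+1)/(k·n₁).
So n₁ = (1 + 1/k)·((z_{α/2} + z_β)/d)² = 1.333 × (2.996/0.55)².
n₁ = 1.333 × 29.67 = 39.6.
Round up: n₁ = 40, giving n₂ = 3 × 40 = 120.

n₁ = 40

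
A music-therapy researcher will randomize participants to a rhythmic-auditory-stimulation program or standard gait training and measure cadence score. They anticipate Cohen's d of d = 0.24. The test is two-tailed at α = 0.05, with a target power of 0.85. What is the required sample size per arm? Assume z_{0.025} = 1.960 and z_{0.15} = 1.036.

n = 312 per group

For two independent groups with equal n: n = 2·((z_{α/2} + z_β) / d)².
z_{α/2} + z_β = 1.960 + 1.036 = 2.996.
n = 2 × (2.996 / 0.24)² = 2 × 12.483² = 2 × 155.83 = 311.7.
Round up to the next whole participant.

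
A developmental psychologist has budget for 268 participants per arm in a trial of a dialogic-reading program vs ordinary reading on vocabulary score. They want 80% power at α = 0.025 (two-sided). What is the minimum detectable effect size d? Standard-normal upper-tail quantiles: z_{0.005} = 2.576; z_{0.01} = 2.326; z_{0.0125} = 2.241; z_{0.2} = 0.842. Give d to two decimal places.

d_min ≈ 0.27

For two independent groups of n = 268 each: d_min = (z_{α/2} + z_β)·√(2/n).
z-sum = 2.241 + 0.842 = 3.083.
d_min = 3.083 × √(2/268) = 3.083 × 0.0864 = 0.266.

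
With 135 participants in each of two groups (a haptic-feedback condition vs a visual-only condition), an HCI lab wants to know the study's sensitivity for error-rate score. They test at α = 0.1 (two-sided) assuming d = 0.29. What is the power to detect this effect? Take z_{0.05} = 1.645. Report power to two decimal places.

power ≈ 0.77

For two equal groups, power = Φ(d·√(n/2) − z_{α/2}).
d·√(n/2) = 0.29 × √(135/2) = 0.29 × 8.216 = 2.383.
z_β = 2.383 − 1.645 = 0.738.
Power = Φ(0.738) = 0.770.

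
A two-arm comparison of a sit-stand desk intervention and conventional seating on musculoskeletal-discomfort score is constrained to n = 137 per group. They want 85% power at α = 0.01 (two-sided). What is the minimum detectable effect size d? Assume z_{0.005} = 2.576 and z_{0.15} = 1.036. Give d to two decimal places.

d_min ≈ 0.44

For two independent groups of n = 137 each: d_min = (z_{α/2} + z_β)·√(2/n).
z-sum = 2.576 + 1.036 = 3.612.
d_min = 3.612 × √(2/137) = 3.612 × 0.1208 = 0.436.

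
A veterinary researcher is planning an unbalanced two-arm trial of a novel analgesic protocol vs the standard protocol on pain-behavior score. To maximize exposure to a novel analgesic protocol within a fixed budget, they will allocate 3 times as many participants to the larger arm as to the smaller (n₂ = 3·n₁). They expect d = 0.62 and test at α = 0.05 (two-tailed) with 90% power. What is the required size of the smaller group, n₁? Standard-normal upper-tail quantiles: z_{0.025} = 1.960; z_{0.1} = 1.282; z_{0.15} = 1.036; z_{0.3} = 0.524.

With allocation ratio k = n₂/n₁ = 3, Var(x̄₁−x̄₂) = σ²(1/n₁ + 1/(k·n₁)) = σ²·(k+1)/(k·n₁).
So n₁ = (1 + 1/k)·((z_{α/2} + z_β)/d)² = 1.333 × (3.242/0.62)².
n₁ = 1.333 × 27.34 = 36.5.
Round up: n₁ = 37, giving n₂ = 3 × 37 = 111.

n₁ = 37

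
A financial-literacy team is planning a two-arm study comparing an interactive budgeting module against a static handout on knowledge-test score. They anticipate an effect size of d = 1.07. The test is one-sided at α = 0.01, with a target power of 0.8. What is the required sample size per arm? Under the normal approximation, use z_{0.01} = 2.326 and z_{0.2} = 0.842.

For two independent groups with equal n: n = 2·((z_{α} + z_β) / d)².
z_{α} + z_β = 2.326 + 0.842 = 3.168.
n = 2 × (3.168 / 1.07)² = 2 × 2.961² = 2 × 8.77 = 17.5.
Round up to the next whole participant.

n = 18 per group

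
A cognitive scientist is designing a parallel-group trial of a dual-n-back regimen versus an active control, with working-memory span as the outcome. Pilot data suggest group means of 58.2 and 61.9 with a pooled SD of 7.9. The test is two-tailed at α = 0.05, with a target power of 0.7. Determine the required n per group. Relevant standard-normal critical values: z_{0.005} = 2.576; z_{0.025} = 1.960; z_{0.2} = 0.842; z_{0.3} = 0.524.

Cohen's d = |M₁ − M₂| / SD_pooled = |58.2 − 61.9| / 7.9 = 3.7 / 7.9 = 0.468.
For two independent groups with equal n: n = 2·((z_{α/2} + z_β) / d)².
z_{α/2} + z_β = 1.960 + 0.524 = 2.484.
n = 2 × (2.484 / 0.468)² = 2 × 5.308² = 2 × 28.17 = 56.3.
Round up to the next whole participant.

n = 57 per group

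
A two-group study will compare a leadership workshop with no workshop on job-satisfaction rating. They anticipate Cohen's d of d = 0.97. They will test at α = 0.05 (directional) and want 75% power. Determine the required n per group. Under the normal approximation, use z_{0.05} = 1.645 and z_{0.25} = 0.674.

n = 12 per group

For two independent groups with equal n: n = 2·((z_{α} + z_β) / d)².
z_{α} + z_β = 1.645 + 0.674 = 2.319.
n = 2 × (2.319 / 0.97)² = 2 × 2.391² = 2 × 5.72 = 11.4.
Round up to the next whole participant.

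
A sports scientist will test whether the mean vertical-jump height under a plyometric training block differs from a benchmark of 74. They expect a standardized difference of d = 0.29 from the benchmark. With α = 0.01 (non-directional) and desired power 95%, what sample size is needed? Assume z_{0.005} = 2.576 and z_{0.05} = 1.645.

n = 212

For a one-sample test: n = ((z_{α/2} + z_β) / d)².
z_{α/2} + z_β = 2.576 + 1.645 = 4.221.
n = (4.221 / 0.29)² = 14.555² = 211.85.
Round up.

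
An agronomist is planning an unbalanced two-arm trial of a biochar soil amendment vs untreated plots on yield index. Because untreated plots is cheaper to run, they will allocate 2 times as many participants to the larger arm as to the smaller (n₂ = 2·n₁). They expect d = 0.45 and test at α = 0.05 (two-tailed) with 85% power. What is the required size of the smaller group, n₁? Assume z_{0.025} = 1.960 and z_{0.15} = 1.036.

n₁ = 67

With allocation ratio k = n₂/n₁ = 2, Var(x̄₁−x̄₂) = σ²(1/n₁ + 1/(k·n₁)) = σ²·(k+1)/(k·n₁).
So n₁ = (1 + 1/k)·((z_{α/2} + z_β)/d)² = 1.500 × (2.996/0.45)².
n₁ = 1.500 × 44.33 = 66.5.
Round up: n₁ = 67, giving n₂ = 2 × 67 = 134.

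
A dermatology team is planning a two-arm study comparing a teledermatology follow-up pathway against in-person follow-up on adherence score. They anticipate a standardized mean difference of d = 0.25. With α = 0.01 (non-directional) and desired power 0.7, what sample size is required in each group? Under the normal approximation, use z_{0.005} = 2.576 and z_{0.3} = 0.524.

For two independent groups with equal n: n = 2·((z_{α/2} + z_β) / d)².
z_{α/2} + z_β = 2.576 + 0.524 = 3.100.
n = 2 × (3.100 / 0.25)² = 2 × 12.400² = 2 × 153.76 = 307.5.
Round up to the next whole participant.

n = 308 per group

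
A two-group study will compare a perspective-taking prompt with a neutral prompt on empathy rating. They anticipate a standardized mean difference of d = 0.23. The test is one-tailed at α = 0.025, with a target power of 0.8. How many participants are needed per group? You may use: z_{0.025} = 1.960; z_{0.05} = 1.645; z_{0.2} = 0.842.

For two independent groups with equal n: n = 2·((z_{α} + z_β) / d)².
z_{α} + z_β = 1.960 + 0.842 = 2.802.
n = 2 × (2.802 / 0.23)² = 2 × 12.183² = 2 × 148.42 = 296.8.
Round up to the next whole participant.

n = 297 per group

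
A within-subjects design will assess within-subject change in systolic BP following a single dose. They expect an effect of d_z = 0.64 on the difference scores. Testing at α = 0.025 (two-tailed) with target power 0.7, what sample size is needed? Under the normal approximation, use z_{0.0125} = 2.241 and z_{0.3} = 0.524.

n = 19 pairs

For a paired (one-sample on differences) test: n = ((z_{α/2} + z_β) / d)².
z_{α/2} + z_β = 2.241 + 0.524 = 2.765.
n = (2.765 / 0.64)² = 4.320² = 18.67.
Round up.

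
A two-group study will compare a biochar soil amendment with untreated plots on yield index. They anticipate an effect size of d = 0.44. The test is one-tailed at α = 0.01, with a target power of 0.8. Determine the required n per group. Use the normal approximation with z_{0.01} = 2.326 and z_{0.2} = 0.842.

n = 104 per group

For two independent groups with equal n: n = 2·((z_{α} + z_β) / d)².
z_{α} + z_β = 2.326 + 0.842 = 3.168.
n = 2 × (3.168 / 0.44)² = 2 × 7.200² = 2 × 51.84 = 103.7.
Round up to the next whole participant.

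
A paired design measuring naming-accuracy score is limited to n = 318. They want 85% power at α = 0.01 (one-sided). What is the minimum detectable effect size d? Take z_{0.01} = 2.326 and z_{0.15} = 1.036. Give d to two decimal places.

For a single sample (or paired design) of n = 318: d_min = (z_{α} + z_β)/√n.
z-sum = 2.326 + 1.036 = 3.362.
d_min = 3.362 / √318 = 3.362 / 17.833 = 0.189.

d_min ≈ 0.19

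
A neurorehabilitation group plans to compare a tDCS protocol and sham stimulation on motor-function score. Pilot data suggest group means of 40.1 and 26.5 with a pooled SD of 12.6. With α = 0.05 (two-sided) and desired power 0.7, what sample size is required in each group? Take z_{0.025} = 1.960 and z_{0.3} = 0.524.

n = 11 per group

Cohen's d = |M₁ − M₂| / SD_pooled = |40.1 − 26.5| / 12.6 = 13.6 / 12.6 = 1.079.
For two independent groups with equal n: n = 2·((z_{α/2} + z_β) / d)².
z_{α/2} + z_β = 1.960 + 0.524 = 2.484.
n = 2 × (2.484 / 1.079)² = 2 × 2.302² = 2 × 5.30 = 10.6.
Round up to the next whole participant.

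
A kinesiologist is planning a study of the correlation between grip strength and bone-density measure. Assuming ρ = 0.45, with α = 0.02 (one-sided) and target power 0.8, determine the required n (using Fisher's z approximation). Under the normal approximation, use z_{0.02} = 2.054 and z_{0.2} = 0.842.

Fisher's z: C = ½·ln((1+r)/(1−r)) = ½·ln(2.6364) = 0.4847.
n = ((z_{α} + z_β)/C)² + 3.
(2.054 + 0.842) / 0.4847 = 2.896 / 0.4847 = 5.975.
n = 5.975² + 3 = 35.70 + 3 = 38.7.
Round up.

n = 39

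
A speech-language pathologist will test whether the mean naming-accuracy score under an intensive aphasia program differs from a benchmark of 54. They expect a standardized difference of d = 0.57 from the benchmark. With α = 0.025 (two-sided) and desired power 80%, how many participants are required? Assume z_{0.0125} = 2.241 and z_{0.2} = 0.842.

For a one-sample test: n = ((z_{α/2} + z_β) / d)².
z_{α/2} + z_β = 2.241 + 0.842 = 3.083.
n = (3.083 / 0.57)² = 5.409² = 29.25.
Round up.

n = 30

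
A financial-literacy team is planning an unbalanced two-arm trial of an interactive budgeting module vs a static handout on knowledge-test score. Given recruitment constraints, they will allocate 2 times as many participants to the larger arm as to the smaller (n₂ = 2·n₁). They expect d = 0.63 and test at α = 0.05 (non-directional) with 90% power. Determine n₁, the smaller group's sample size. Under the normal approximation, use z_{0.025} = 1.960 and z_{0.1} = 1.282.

With allocation ratio k = n₂/n₁ = 2, Var(x̄₁−x̄₂) = σ²(1/n₁ + 1/(k·n₁)) = σ²·(k+1)/(k·n₁).
So n₁ = (1 + 1/k)·((z_{α/2} + z_β)/d)² = 1.500 × (3.242/0.63)².
n₁ = 1.500 × 26.48 = 39.7.
Round up: n₁ = 40, giving n₂ = 2 × 40 = 80.

n₁ = 40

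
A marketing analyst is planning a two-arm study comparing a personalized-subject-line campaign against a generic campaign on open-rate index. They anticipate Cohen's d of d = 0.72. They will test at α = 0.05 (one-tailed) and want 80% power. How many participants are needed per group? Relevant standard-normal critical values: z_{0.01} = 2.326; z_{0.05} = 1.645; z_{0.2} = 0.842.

For two independent groups with equal n: n = 2·((z_{α} + z_β) / d)².
z_{α} + z_β = 1.645 + 0.842 = 2.487.
n = 2 × (2.487 / 0.72)² = 2 × 3.454² = 2 × 11.93 = 23.9.
Round up to the next whole participant.

n = 24 per group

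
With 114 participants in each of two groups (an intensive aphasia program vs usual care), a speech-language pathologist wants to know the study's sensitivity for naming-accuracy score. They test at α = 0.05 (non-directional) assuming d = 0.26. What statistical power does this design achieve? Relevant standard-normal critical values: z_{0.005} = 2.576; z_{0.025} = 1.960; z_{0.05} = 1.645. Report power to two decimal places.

power ≈ 0.50

For two equal groups, power = Φ(d·√(n/2) − z_{α/2}).
d·√(n/2) = 0.26 × √(114/2) = 0.26 × 7.550 = 1.963.
z_β = 1.963 − 1.960 = 0.003.
Power = Φ(0.003) = 0.501.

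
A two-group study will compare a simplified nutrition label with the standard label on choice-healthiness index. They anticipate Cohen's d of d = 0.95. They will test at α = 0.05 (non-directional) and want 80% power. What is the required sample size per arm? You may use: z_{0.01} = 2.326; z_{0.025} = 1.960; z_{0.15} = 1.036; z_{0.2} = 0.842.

For two independent groups with equal n: n = 2·((z_{α/2} + z_β) / d)².
z_{α/2} + z_β = 1.960 + 0.842 = 2.802.
n = 2 × (2.802 / 0.95)² = 2 × 2.949² = 2 × 8.70 = 17.4.
Round up to the next whole participant.

n = 18 per group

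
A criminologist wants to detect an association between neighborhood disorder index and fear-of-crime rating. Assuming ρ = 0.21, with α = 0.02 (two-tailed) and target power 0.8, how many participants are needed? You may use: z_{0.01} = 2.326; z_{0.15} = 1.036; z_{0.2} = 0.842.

n = 224

Fisher's z: C = ½·ln((1+r)/(1−r)) = ½·ln(1.5316) = 0.2132.
n = ((z_{α/2} + z_β)/C)² + 3.
(2.326 + 0.842) / 0.2132 = 3.168 / 0.2132 = 14.859.
n = 14.859² + 3 = 220.80 + 3 = 223.8.
Round up.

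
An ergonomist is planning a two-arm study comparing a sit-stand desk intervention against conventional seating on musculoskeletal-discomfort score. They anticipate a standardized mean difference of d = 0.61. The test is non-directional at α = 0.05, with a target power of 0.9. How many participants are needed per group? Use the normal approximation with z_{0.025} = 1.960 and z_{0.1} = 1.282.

n = 57 per group

For two independent groups with equal n: n = 2·((z_{α/2} + z_β) / d)².
z_{α/2} + z_β = 1.960 + 1.282 = 3.242.
n = 2 × (3.242 / 0.61)² = 2 × 5.315² = 2 × 28.25 = 56.5.
Round up to the next whole participant.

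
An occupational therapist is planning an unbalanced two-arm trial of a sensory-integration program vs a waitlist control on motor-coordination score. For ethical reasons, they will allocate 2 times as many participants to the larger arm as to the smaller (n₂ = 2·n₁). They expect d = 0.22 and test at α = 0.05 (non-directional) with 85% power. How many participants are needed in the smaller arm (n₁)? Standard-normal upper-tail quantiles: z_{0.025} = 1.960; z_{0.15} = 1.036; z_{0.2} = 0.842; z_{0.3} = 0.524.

With allocation ratio k = n₂/n₁ = 2, Var(x̄₁−x̄₂) = σ²(1/n₁ + 1/(k·n₁)) = σ²·(k+1)/(k·n₁).
So n₁ = (1 + 1/k)·((z_{α/2} + z_β)/d)² = 1.500 × (2.996/0.22)².
n₁ = 1.500 × 185.45 = 278.2.
Round up: n₁ = 279, giving n₂ = 2 × 279 = 558.

n₁ = 279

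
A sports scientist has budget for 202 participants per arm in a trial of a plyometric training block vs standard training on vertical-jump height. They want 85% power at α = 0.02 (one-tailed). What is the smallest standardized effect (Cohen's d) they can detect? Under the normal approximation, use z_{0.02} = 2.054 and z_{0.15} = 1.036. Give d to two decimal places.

d_min ≈ 0.31

For two independent groups of n = 202 each: d_min = (z_{α} + z_β)·√(2/n).
z-sum = 2.054 + 1.036 = 3.090.
d_min = 3.090 × √(2/202) = 3.090 × 0.0995 = 0.307.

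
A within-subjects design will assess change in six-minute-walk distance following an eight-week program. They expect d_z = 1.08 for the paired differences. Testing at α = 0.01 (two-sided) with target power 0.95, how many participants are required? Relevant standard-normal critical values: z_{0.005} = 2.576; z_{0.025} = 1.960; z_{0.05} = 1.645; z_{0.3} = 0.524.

For a paired (one-sample on differences) test: n = ((z_{α/2} + z_β) / d)².
z_{α/2} + z_β = 2.576 + 1.645 = 4.221.
n = (4.221 / 1.08)² = 3.908² = 15.28.
Round up.

n = 16 pairs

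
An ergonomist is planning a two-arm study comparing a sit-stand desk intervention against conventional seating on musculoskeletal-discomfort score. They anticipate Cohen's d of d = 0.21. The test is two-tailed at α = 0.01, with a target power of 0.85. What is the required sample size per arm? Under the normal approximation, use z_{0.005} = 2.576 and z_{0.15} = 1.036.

For two independent groups with equal n: n = 2·((z_{α/2} + z_β) / d)².
z_{α/2} + z_β = 2.576 + 1.036 = 3.612.
n = 2 × (3.612 / 0.21)² = 2 × 17.200² = 2 × 295.84 = 591.7.
Round up to the next whole participant.

n = 592 per group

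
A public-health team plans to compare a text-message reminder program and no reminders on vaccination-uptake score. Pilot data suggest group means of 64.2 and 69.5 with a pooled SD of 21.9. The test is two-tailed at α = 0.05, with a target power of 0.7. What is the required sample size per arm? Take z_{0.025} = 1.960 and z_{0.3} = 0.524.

n = 211 per group

Cohen's d = |M₁ − M₂| / SD_pooled = |64.2 − 69.5| / 21.9 = 5.3 / 21.9 = 0.242.
For two independent groups with equal n: n = 2·((z_{α/2} + z_β) / d)².
z_{α/2} + z_β = 1.960 + 0.524 = 2.484.
n = 2 × (2.484 / 0.242)² = 2 × 10.264² = 2 × 105.36 = 210.7.
Round up to the next whole participant.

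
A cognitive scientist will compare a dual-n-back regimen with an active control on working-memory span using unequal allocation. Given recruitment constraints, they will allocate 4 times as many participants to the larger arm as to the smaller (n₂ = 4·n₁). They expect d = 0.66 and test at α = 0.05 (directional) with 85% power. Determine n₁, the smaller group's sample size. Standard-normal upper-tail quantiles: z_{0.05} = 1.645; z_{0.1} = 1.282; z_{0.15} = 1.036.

n₁ = 21

With allocation ratio k = n₂/n₁ = 4, Var(x̄₁−x̄₂) = σ²(1/n₁ + 1/(k·n₁)) = σ²·(k+1)/(k·n₁).
So n₁ = (1 + 1/k)·((z_{α} + z_β)/d)² = 1.250 × (2.681/0.66)².
n₁ = 1.250 × 16.50 = 20.6.
Round up: n₁ = 21, giving n₂ = 4 × 21 = 84.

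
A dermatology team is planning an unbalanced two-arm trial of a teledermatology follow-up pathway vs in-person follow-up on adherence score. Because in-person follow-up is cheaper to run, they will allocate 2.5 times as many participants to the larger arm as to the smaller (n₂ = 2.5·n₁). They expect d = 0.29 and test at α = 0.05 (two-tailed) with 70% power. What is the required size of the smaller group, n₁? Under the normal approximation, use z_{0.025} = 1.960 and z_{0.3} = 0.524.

n₁ = 103

With allocation ratio k = n₂/n₁ = 2.5, Var(x̄₁−x̄₂) = σ²(1/n₁ + 1/(k·n₁)) = σ²·(k+1)/(k·n₁).
So n₁ = (1 + 1/k)·((z_{α/2} + z_β)/d)² = 1.400 × (2.484/0.29)².
n₁ = 1.400 × 73.37 = 102.7.
Round up: n₁ = 103, giving n₂ = ⌈2.5 × 103⌉ = ⌈257.5⌉ = 258.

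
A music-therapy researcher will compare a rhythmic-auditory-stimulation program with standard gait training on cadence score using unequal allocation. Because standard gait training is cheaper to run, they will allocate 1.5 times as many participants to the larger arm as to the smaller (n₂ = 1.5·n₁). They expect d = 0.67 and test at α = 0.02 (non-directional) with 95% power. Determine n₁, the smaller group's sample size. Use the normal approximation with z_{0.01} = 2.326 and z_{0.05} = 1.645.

With allocation ratio k = n₂/n₁ = 1.5, Var(x̄₁−x̄₂) = σ²(1/n₁ + 1/(k·n₁)) = σ²·(k+1)/(k·n₁).
So n₁ = (1 + 1/k)·((z_{α/2} + z_β)/d)² = 1.667 × (3.971/0.67)².
n₁ = 1.667 × 35.13 = 58.5.
Round up: n₁ = 59, giving n₂ = ⌈1.5 × 59⌉ = ⌈88.5⌉ = 89.

n₁ = 59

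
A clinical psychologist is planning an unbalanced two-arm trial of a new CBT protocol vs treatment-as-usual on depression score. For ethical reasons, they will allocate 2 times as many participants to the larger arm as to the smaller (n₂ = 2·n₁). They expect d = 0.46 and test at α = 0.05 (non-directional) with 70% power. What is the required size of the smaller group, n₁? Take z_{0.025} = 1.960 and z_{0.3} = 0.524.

n₁ = 44

With allocation ratio k = n₂/n₁ = 2, Var(x̄₁−x̄₂) = σ²(1/n₁ + 1/(k·n₁)) = σ²·(k+1)/(k·n₁).
So n₁ = (1 + 1/k)·((z_{α/2} + z_β)/d)² = 1.500 × (2.484/0.46)².
n₁ = 1.500 × 29.16 = 43.7.
Round up: n₁ = 44, giving n₂ = 2 × 44 = 88.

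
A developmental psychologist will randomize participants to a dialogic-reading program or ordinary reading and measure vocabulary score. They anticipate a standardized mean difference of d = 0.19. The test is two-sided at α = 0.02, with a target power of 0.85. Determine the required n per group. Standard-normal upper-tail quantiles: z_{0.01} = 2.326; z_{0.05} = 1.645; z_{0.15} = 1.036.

n = 627 per group

For two independent groups with equal n: n = 2·((z_{α/2} + z_β) / d)².
z_{α/2} + z_β = 2.326 + 1.036 = 3.362.
n = 2 × (3.362 / 0.19)² = 2 × 17.695² = 2 × 313.10 = 626.2.
Round up to the next whole participant.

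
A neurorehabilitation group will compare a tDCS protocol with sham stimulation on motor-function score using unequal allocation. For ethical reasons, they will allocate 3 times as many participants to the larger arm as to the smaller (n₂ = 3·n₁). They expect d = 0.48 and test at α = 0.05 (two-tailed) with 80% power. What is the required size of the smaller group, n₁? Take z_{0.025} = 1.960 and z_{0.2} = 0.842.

With allocation ratio k = n₂/n₁ = 3, Var(x̄₁−x̄₂) = σ²(1/n₁ + 1/(k·n₁)) = σ²·(k+1)/(k·n₁).
So n₁ = (1 + 1/k)·((z_{α/2} + z_β)/d)² = 1.333 × (2.802/0.48)².
n₁ = 1.333 × 34.08 = 45.4.
Round up: n₁ = 46, giving n₂ = 3 × 46 = 138.

n₁ = 46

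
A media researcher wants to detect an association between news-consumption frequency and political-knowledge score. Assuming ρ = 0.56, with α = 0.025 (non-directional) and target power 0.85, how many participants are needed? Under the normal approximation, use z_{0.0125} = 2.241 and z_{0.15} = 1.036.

Fisher's z: C = ½·ln((1+r)/(1−r)) = ½·ln(3.5455) = 0.6328.
n = ((z_{α/2} + z_β)/C)² + 3.
(2.241 + 1.036) / 0.6328 = 3.277 / 0.6328 = 5.179.
n = 5.179² + 3 = 26.82 + 3 = 29.8.
Round up.

n = 30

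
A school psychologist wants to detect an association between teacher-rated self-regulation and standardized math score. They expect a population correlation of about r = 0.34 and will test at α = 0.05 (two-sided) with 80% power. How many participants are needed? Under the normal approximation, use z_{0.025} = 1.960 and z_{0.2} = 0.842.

Fisher's z: C = ½·ln((1+r)/(1−r)) = ½·ln(2.0303) = 0.3541.
n = ((z_{α/2} + z_β)/C)² + 3.
(1.960 + 0.842) / 0.3541 = 2.802 / 0.3541 = 7.913.
n = 7.913² + 3 = 62.62 + 3 = 65.6.
Round up.

n = 66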